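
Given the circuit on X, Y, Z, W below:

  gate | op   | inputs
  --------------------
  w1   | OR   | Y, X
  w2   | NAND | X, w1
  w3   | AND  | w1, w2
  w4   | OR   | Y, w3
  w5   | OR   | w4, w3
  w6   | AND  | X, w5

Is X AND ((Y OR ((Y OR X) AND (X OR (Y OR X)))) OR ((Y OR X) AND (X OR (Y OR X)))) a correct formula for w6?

No

w1 = Y OR X
w2 = X NAND w1 = X NAND (Y OR X)
w3 = w1 AND w2 = (Y OR X) AND (X NAND (Y OR X))
w4 = Y OR w3 = Y OR ((Y OR X) AND (X NAND (Y OR X)))
w5 = w4 OR w3 = (Y OR ((Y OR X) AND (X NAND (Y OR X)))) OR ((Y OR X) AND (X NAND (Y OR X)))
w6 = X AND w5 = X AND ((Y OR ((Y OR X) AND (X NAND (Y OR X)))) OR ((Y OR X) AND (X NAND (Y OR X))))
At X=1, Y=0, Z=0, W=0: circuit gives 0, formula gives 1.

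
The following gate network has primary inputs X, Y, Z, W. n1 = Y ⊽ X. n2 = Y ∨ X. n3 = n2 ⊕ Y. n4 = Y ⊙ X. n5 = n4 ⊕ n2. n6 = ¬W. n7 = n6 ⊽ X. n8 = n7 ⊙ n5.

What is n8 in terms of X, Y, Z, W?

n2 = Y ∨ X
n4 = Y ⊙ X
n5 = n4 ⊕ n2 = (Y ⊙ X) ⊕ (Y ∨ X)
n6 = ¬W
n7 = n6 ⊽ X = ¬W ⊽ X
n8 = n7 ⊙ n5 = (¬W ⊽ X) ⊙ ((Y ⊙ X) ⊕ (Y ∨ X))

(¬W ⊽ X) ⊙ ((Y ⊙ X) ⊕ (Y ∨ X))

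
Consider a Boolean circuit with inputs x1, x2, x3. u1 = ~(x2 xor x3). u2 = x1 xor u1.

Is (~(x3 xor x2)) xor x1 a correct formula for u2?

u1 = ~(x2 xor x3)
u2 = x1 xor u1 = x1 xor (~(x2 xor x3))
At x1=0, x2=0, x3=1: circuit gives 0, formula gives 0.
At x1=0, x2=0, x3=0: circuit gives 1, formula gives 1.
Agrees on all 8 inputs.

Yes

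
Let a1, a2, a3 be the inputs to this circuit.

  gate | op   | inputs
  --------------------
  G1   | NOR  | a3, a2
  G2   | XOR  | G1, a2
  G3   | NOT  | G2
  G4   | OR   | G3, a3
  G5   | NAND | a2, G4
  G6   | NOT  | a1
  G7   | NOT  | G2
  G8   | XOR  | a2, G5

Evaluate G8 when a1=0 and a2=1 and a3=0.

G1 = 0 NOR 1 = 0
G2 = 0 XOR 1 = 1
G3 = NOT 1 = 0
G4 = 0 OR 0 = 0
G5 = 1 NAND 0 = 1
G8 = 1 XOR 1 = 0

0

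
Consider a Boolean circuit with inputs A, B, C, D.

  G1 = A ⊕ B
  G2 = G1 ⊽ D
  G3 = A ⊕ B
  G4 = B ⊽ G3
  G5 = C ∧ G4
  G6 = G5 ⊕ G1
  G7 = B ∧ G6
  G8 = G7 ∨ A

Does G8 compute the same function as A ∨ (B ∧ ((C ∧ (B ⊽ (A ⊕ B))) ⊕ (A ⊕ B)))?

Yes

G1 = A ⊕ B
G3 = A ⊕ B
G4 = B ⊽ G3 = B ⊽ (A ⊕ B)
G5 = C ∧ G4 = C ∧ (B ⊽ (A ⊕ B))
G6 = G5 ⊕ G1 = (C ∧ (B ⊽ (A ⊕ B))) ⊕ (A ⊕ B)
G7 = B ∧ G6 = B ∧ ((C ∧ (B ⊽ (A ⊕ B))) ⊕ (A ⊕ B))
G8 = G7 ∨ A = (B ∧ ((C ∧ (B ⊽ (A ⊕ B))) ⊕ (A ⊕ B))) ∨ A
At A=0, B=0, C=0, D=0: circuit gives 0, formula gives 0.
At A=0, B=1, C=0, D=0: circuit gives 1, formula gives 1.
Agrees on all 16 inputs.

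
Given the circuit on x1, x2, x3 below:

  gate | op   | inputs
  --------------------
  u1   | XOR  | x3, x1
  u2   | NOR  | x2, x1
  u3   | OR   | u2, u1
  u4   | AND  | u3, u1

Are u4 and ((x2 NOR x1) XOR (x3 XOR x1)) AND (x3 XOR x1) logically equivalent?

u1 = x3 XOR x1
u2 = x2 NOR x1
u3 = u2 OR u1 = (x2 NOR x1) OR (x3 XOR x1)
u4 = u3 AND u1 = ((x2 NOR x1) OR (x3 XOR x1)) AND (x3 XOR x1)
At x1=0, x2=0, x3=1: circuit gives 1, formula gives 0.

No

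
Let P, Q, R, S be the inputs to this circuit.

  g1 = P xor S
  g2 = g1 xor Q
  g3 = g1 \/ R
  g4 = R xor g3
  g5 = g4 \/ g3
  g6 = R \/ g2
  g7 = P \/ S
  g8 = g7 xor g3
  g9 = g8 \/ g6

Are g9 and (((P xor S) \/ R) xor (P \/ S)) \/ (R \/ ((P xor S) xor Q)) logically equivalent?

Yes

g1 = P xor S
g2 = g1 xor Q = (P xor S) xor Q
g3 = g1 \/ R = (P xor S) \/ R
g6 = R \/ g2 = R \/ ((P xor S) xor Q)
g7 = P \/ S
g8 = g7 xor g3 = (P \/ S) xor ((P xor S) \/ R)
g9 = g8 \/ g6 = ((P \/ S) xor ((P xor S) \/ R)) \/ (R \/ ((P xor S) xor Q))
At P=0, Q=0, R=0, S=0: circuit gives 0, formula gives 0.
At P=0, Q=0, R=0, S=1: circuit gives 1, formula gives 1.
Agrees on all 16 inputs.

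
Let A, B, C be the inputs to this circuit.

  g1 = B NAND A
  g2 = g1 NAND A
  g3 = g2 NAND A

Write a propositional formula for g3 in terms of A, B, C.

((B NAND A) NAND A) NAND A

g1 = B NAND A
g2 = g1 NAND A = (B NAND A) NAND A
g3 = g2 NAND A = ((B NAND A) NAND A) NAND A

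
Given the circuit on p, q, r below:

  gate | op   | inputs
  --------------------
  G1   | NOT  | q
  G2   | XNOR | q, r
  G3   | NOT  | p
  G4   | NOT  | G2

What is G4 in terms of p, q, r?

NOT (q XNOR r)

G2 = q XNOR r
G4 = NOT G2 = NOT (q XNOR r)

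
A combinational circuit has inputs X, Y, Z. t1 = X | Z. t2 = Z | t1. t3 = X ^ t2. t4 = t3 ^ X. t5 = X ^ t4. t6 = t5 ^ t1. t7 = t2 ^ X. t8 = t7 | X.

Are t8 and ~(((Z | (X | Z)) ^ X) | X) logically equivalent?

t1 = X | Z
t2 = Z | t1 = Z | (X | Z)
t7 = t2 ^ X = (Z | (X | Z)) ^ X
t8 = t7 | X = ((Z | (X | Z)) ^ X) | X
At X=0, Y=0, Z=0: circuit gives 0, formula gives 1.

No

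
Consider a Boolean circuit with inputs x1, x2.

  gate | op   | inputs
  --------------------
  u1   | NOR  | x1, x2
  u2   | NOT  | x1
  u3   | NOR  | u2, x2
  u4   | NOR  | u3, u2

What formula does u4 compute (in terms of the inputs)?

(NOT x1 NOR x2) NOR NOT x1

u2 = NOT x1
u3 = u2 NOR x2 = NOT x1 NOR x2
u4 = u3 NOR u2 = (NOT x1 NOR x2) NOR NOT x1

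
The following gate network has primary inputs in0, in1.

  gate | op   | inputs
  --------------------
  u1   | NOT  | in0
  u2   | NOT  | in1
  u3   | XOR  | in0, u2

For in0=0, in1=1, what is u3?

u2 = NOT 1 = 0
u3 = 0 XOR 0 = 0

0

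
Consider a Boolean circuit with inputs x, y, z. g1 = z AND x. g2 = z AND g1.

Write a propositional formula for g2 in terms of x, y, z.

z AND (z AND x)

g1 = z AND x
g2 = z AND g1 = z AND (z AND x)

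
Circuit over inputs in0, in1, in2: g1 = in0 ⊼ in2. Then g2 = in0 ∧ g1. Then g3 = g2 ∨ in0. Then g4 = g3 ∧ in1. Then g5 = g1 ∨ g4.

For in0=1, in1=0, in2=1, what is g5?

0

g1 = 1 ⊼ 1 = 0
g2 = 1 ∧ 0 = 0
g3 = 0 ∨ 1 = 1
g4 = 1 ∧ 0 = 0
g5 = 0 ∨ 0 = 0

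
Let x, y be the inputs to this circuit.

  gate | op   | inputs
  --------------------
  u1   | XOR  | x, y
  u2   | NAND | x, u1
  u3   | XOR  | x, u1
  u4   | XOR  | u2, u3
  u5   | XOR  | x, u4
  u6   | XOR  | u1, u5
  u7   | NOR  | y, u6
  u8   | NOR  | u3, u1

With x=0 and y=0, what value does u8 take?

1

u1 = 0 XOR 0 = 0
u3 = 0 XOR 0 = 0
u8 = 0 NOR 0 = 1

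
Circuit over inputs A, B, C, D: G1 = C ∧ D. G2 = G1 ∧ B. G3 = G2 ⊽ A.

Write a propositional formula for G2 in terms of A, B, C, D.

G1 = C ∧ D
G2 = G1 ∧ B = (C ∧ D) ∧ B

(C ∧ D) ∧ B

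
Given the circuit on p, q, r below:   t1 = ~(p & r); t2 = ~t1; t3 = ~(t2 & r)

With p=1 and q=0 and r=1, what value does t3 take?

t1 = ~(1 & 1) = 0
t2 = ~0 = 1
t3 = ~(1 & 1) = 0

0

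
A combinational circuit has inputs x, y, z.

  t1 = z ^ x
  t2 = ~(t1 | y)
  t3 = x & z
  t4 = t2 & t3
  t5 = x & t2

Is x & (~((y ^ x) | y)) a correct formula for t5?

t1 = z ^ x
t2 = ~(t1 | y) = ~((z ^ x) | y)
t5 = x & t2 = x & (~((z ^ x) | y))
At x=1, y=0, z=1: circuit gives 1, formula gives 0.

No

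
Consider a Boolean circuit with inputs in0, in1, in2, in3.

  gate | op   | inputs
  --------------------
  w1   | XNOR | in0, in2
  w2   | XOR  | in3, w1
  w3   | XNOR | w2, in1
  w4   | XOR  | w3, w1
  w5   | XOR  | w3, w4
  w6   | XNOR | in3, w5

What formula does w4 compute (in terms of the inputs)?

((in3 XOR (in0 XNOR in2)) XNOR in1) XOR (in0 XNOR in2)

w1 = in0 XNOR in2
w2 = in3 XOR w1 = in3 XOR (in0 XNOR in2)
w3 = w2 XNOR in1 = (in3 XOR (in0 XNOR in2)) XNOR in1
w4 = w3 XOR w1 = ((in3 XOR (in0 XNOR in2)) XNOR in1) XOR (in0 XNOR in2)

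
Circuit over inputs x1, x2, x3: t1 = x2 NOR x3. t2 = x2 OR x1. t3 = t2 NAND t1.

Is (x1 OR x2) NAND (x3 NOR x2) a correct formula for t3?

t1 = x2 NOR x3
t2 = x2 OR x1
t3 = t2 NAND t1 = (x2 OR x1) NAND (x2 NOR x3)
At x1=1, x2=0, x3=0: circuit gives 0, formula gives 0.
At x1=0, x2=0, x3=0: circuit gives 1, formula gives 1.
Agrees on all 8 inputs.

Yes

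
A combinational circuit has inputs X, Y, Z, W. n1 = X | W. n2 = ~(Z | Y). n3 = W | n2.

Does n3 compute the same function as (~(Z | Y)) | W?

Yes

n2 = ~(Z | Y)
n3 = W | n2 = W | (~(Z | Y))
At X=0, Y=0, Z=1, W=0: circuit gives 0, formula gives 0.
At X=0, Y=0, Z=0, W=0: circuit gives 1, formula gives 1.
Agrees on all 16 inputs.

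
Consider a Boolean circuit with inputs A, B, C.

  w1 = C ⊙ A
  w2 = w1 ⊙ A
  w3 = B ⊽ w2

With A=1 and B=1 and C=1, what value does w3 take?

0

w1 = 1 ⊙ 1 = 1
w2 = 1 ⊙ 1 = 1
w3 = 1 ⊽ 1 = 0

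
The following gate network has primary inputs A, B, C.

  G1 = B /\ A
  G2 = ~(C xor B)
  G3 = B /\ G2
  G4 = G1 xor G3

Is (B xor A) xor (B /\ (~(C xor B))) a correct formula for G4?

G1 = B /\ A
G2 = ~(C xor B)
G3 = B /\ G2 = B /\ (~(C xor B))
G4 = G1 xor G3 = (B /\ A) xor (B /\ (~(C xor B)))
At A=0, B=1, C=0: circuit gives 0, formula gives 1.

No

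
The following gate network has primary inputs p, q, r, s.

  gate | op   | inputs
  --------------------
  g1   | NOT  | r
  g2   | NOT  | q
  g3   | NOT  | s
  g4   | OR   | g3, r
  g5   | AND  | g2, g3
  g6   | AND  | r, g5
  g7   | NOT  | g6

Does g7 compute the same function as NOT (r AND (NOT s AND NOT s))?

No

g2 = NOT q
g3 = NOT s
g5 = g2 AND g3 = NOT q AND NOT s
g6 = r AND g5 = r AND (NOT q AND NOT s)
g7 = NOT g6 = NOT (r AND (NOT q AND NOT s))
At p=0, q=1, r=1, s=0: circuit gives 1, formula gives 0.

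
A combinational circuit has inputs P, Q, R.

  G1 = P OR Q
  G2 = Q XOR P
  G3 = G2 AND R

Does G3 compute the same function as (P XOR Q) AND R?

G2 = Q XOR P
G3 = G2 AND R = (Q XOR P) AND R
At P=0, Q=0, R=0: circuit gives 0, formula gives 0.
At P=0, Q=1, R=1: circuit gives 1, formula gives 1.
Agrees on all 8 inputs.

Yes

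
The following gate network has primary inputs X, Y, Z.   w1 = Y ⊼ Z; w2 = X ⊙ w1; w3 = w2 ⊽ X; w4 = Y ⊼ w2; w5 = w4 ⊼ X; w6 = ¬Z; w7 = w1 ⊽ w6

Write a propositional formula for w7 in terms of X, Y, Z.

w1 = Y ⊼ Z
w6 = ¬Z
w7 = w1 ⊽ w6 = (Y ⊼ Z) ⊽ ¬Z

(Y ⊼ Z) ⊽ ¬Z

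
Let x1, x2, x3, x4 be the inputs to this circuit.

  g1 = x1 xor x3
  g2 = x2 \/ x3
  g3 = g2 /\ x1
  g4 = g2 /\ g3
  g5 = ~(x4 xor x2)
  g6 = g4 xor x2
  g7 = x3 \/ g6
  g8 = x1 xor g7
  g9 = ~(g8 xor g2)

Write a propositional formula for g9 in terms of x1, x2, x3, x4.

g2 = x2 \/ x3
g3 = g2 /\ x1 = (x2 \/ x3) /\ x1
g4 = g2 /\ g3 = (x2 \/ x3) /\ ((x2 \/ x3) /\ x1)
g6 = g4 xor x2 = ((x2 \/ x3) /\ ((x2 \/ x3) /\ x1)) xor x2
g7 = x3 \/ g6 = x3 \/ (((x2 \/ x3) /\ ((x2 \/ x3) /\ x1)) xor x2)
g8 = x1 xor g7 = x1 xor (x3 \/ (((x2 \/ x3) /\ ((x2 \/ x3) /\ x1)) xor x2))
g9 = ~(g8 xor g2) = ~((x1 xor (x3 \/ (((x2 \/ x3) /\ ((x2 \/ x3) /\ x1)) xor x2))) xor (x2 \/ x3))

~((x1 xor (x3 \/ (((x2 \/ x3) /\ ((x2 \/ x3) /\ x1)) xor x2))) xor (x2 \/ x3))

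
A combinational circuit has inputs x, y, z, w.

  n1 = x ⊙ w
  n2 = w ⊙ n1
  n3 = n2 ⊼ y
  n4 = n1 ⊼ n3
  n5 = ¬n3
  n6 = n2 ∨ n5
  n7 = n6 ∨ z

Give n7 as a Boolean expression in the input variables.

n1 = x ⊙ w
n2 = w ⊙ n1 = w ⊙ (x ⊙ w)
n3 = n2 ⊼ y = (w ⊙ (x ⊙ w)) ⊼ y
n5 = ¬n3 = ¬((w ⊙ (x ⊙ w)) ⊼ y)
n6 = n2 ∨ n5 = (w ⊙ (x ⊙ w)) ∨ ¬((w ⊙ (x ⊙ w)) ⊼ y)
n7 = n6 ∨ z = ((w ⊙ (x ⊙ w)) ∨ ¬((w ⊙ (x ⊙ w)) ⊼ y)) ∨ z

((w ⊙ (x ⊙ w)) ∨ ¬((w ⊙ (x ⊙ w)) ⊼ y)) ∨ z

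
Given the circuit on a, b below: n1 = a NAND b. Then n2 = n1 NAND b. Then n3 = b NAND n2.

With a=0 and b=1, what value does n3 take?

1

n1 = 0 NAND 1 = 1
n2 = 1 NAND 1 = 0
n3 = 1 NAND 0 = 1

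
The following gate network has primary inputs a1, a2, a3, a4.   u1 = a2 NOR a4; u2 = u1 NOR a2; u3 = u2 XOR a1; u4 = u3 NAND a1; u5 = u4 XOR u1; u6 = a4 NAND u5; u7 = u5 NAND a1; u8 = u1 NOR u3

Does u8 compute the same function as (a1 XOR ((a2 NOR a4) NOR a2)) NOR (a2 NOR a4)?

u1 = a2 NOR a4
u2 = u1 NOR a2 = (a2 NOR a4) NOR a2
u3 = u2 XOR a1 = ((a2 NOR a4) NOR a2) XOR a1
u8 = u1 NOR u3 = (a2 NOR a4) NOR (((a2 NOR a4) NOR a2) XOR a1)
At a1=0, a2=0, a3=0, a4=0: circuit gives 0, formula gives 0.
At a1=0, a2=1, a3=0, a4=0: circuit gives 1, formula gives 1.
Agrees on all 16 inputs.

Yes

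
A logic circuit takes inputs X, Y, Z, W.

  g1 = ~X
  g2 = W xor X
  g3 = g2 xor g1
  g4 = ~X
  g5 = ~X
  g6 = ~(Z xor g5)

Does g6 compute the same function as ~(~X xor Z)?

g5 = ~X
g6 = ~(Z xor g5) = ~(Z xor ~X)
At X=0, Y=0, Z=0, W=0: circuit gives 0, formula gives 0.
At X=0, Y=0, Z=1, W=0: circuit gives 1, formula gives 1.
Agrees on all 16 inputs.

Yes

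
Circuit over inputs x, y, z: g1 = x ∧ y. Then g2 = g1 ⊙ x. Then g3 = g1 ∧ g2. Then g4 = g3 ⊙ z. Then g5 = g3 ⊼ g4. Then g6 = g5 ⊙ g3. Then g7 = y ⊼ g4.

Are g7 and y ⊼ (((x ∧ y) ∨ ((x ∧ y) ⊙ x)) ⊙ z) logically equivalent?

g1 = x ∧ y
g2 = g1 ⊙ x = (x ∧ y) ⊙ x
g3 = g1 ∧ g2 = (x ∧ y) ∧ ((x ∧ y) ⊙ x)
g4 = g3 ⊙ z = ((x ∧ y) ∧ ((x ∧ y) ⊙ x)) ⊙ z
g7 = y ⊼ g4 = y ⊼ (((x ∧ y) ∧ ((x ∧ y) ⊙ x)) ⊙ z)
At x=0, y=1, z=0: circuit gives 0, formula gives 1.

No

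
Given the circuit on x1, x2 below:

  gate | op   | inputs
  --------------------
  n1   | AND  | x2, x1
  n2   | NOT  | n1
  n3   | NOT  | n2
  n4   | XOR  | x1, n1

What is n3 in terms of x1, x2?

NOT NOT (x2 AND x1)

n1 = x2 AND x1
n2 = NOT n1 = NOT (x2 AND x1)
n3 = NOT n2 = NOT NOT (x2 AND x1)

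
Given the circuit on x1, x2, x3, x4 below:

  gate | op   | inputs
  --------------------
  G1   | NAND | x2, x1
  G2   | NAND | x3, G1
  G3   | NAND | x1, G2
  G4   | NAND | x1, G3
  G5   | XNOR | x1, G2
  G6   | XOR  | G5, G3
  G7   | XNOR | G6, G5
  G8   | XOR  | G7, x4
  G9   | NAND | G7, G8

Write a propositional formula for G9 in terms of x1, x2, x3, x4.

(((x1 XNOR (x3 NAND (x2 NAND x1))) XOR (x1 NAND (x3 NAND (x2 NAND x1)))) XNOR (x1 XNOR (x3 NAND (x2 NAND x1)))) NAND ((((x1 XNOR (x3 NAND (x2 NAND x1))) XOR (x1 NAND (x3 NAND (x2 NAND x1)))) XNOR (x1 XNOR (x3 NAND (x2 NAND x1)))) XOR x4)

G1 = x2 NAND x1
G2 = x3 NAND G1 = x3 NAND (x2 NAND x1)
G3 = x1 NAND G2 = x1 NAND (x3 NAND (x2 NAND x1))
G5 = x1 XNOR G2 = x1 XNOR (x3 NAND (x2 NAND x1))
G6 = G5 XOR G3 = (x1 XNOR (x3 NAND (x2 NAND x1))) XOR (x1 NAND (x3 NAND (x2 NAND x1)))
G7 = G6 XNOR G5 = ((x1 XNOR (x3 NAND (x2 NAND x1))) XOR (x1 NAND (x3 NAND (x2 NAND x1)))) XNOR (x1 XNOR (x3 NAND (x2 NAND x1)))
G8 = G7 XOR x4 = (((x1 XNOR (x3 NAND (x2 NAND x1))) XOR (x1 NAND (x3 NAND (x2 NAND x1)))) XNOR (x1 XNOR (x3 NAND (x2 NAND x1)))) XOR x4
G9 = G7 NAND G8 = (((x1 XNOR (x3 NAND (x2 NAND x1))) XOR (x1 NAND (x3 NAND (x2 NAND x1)))) XNOR (x1 XNOR (x3 NAND (x2 NAND x1)))) NAND ((((x1 XNOR (x3 NAND (x2 NAND x1))) XOR (x1 NAND (x3 NAND (x2 NAND x1)))) XNOR (x1 XNOR (x3 NAND (x2 NAND x1)))) XOR x4)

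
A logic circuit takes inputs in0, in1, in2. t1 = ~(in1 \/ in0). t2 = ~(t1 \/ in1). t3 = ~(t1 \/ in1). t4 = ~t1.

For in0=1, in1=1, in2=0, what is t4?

1

t1 = ~(1 \/ 1) = 0
t4 = ~0 = 1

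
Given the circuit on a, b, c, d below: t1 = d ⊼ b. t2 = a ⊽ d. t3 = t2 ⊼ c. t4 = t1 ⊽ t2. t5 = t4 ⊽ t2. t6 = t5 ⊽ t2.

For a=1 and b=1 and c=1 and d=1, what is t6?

1

t1 = 1 ⊼ 1 = 0
t2 = 1 ⊽ 1 = 0
t4 = 0 ⊽ 0 = 1
t5 = 1 ⊽ 0 = 0
t6 = 0 ⊽ 0 = 1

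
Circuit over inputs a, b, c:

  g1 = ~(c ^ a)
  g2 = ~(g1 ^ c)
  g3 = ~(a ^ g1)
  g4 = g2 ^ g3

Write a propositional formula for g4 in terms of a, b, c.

g1 = ~(c ^ a)
g2 = ~(g1 ^ c) = ~((~(c ^ a)) ^ c)
g3 = ~(a ^ g1) = ~(a ^ (~(c ^ a)))
g4 = g2 ^ g3 = (~((~(c ^ a)) ^ c)) ^ (~(a ^ (~(c ^ a))))

(~((~(c ^ a)) ^ c)) ^ (~(a ^ (~(c ^ a))))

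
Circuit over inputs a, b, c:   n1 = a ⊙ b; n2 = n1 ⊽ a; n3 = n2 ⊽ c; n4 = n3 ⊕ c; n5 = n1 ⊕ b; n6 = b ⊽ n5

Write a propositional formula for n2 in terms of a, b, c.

(a ⊙ b) ⊽ a

n1 = a ⊙ b
n2 = n1 ⊽ a = (a ⊙ b) ⊽ a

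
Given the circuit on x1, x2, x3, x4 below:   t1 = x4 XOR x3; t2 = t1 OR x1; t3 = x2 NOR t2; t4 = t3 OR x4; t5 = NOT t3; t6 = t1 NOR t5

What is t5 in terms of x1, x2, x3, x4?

t1 = x4 XOR x3
t2 = t1 OR x1 = (x4 XOR x3) OR x1
t3 = x2 NOR t2 = x2 NOR ((x4 XOR x3) OR x1)
t5 = NOT t3 = NOT (x2 NOR ((x4 XOR x3) OR x1))

NOT (x2 NOR ((x4 XOR x3) OR x1))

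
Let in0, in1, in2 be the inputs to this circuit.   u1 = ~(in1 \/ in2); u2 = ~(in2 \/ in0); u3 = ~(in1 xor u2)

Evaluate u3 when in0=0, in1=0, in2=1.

u2 = ~(1 \/ 0) = 0
u3 = ~(0 xor 0) = 1

1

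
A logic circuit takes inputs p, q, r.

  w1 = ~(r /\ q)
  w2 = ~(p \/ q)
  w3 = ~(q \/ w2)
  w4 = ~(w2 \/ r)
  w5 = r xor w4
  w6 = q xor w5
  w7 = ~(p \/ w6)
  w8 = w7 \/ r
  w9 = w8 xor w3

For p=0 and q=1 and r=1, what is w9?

w2 = ~(0 \/ 1) = 0
w3 = ~(1 \/ 0) = 0
w4 = ~(0 \/ 1) = 0
w5 = 1 xor 0 = 1
w6 = 1 xor 1 = 0
w7 = ~(0 \/ 0) = 1
w8 = 1 \/ 1 = 1
w9 = 1 xor 0 = 1

1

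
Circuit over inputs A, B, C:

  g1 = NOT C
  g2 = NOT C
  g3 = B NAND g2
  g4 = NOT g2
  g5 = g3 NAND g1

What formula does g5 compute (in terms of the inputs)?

(B NAND NOT C) NAND NOT C

g1 = NOT C
g2 = NOT C
g3 = B NAND g2 = B NAND NOT C
g5 = g3 NAND g1 = (B NAND NOT C) NAND NOT C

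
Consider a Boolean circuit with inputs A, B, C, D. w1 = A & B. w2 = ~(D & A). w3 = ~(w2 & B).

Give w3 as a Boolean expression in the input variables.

~((~(D & A)) & B)

w2 = ~(D & A)
w3 = ~(w2 & B) = ~((~(D & A)) & B)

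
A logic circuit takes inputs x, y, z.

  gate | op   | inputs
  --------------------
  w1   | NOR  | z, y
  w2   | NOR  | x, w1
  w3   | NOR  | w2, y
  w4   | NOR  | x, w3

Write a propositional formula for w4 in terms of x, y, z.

w1 = z NOR y
w2 = x NOR w1 = x NOR (z NOR y)
w3 = w2 NOR y = (x NOR (z NOR y)) NOR y
w4 = x NOR w3 = x NOR ((x NOR (z NOR y)) NOR y)

x NOR ((x NOR (z NOR y)) NOR y)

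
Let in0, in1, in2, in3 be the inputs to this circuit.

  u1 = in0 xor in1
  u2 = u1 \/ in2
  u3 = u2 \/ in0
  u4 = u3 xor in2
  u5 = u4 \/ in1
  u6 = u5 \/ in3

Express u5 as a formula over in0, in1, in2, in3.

((((in0 xor in1) \/ in2) \/ in0) xor in2) \/ in1

u1 = in0 xor in1
u2 = u1 \/ in2 = (in0 xor in1) \/ in2
u3 = u2 \/ in0 = ((in0 xor in1) \/ in2) \/ in0
u4 = u3 xor in2 = (((in0 xor in1) \/ in2) \/ in0) xor in2
u5 = u4 \/ in1 = ((((in0 xor in1) \/ in2) \/ in0) xor in2) \/ in1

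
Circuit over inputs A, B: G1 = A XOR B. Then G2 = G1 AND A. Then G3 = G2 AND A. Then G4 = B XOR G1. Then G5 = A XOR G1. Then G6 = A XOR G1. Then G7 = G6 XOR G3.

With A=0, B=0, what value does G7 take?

G1 = 0 XOR 0 = 0
G2 = 0 AND 0 = 0
G3 = 0 AND 0 = 0
G6 = 0 XOR 0 = 0
G7 = 0 XOR 0 = 0

0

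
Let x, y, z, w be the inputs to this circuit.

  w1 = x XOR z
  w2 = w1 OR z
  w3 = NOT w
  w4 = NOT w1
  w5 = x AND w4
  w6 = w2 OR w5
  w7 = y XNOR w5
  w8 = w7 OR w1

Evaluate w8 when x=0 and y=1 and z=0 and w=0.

w1 = 0 XOR 0 = 0
w4 = NOT 0 = 1
w5 = 0 AND 1 = 0
w7 = 1 XNOR 0 = 0
w8 = 0 OR 0 = 0

0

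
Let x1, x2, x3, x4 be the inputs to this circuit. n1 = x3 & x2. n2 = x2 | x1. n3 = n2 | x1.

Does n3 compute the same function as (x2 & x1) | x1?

No

n2 = x2 | x1
n3 = n2 | x1 = (x2 | x1) | x1
At x1=0, x2=1, x3=0, x4=0: circuit gives 1, formula gives 0.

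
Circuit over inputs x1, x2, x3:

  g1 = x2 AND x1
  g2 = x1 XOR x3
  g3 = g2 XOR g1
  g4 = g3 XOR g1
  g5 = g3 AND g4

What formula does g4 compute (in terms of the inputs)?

g1 = x2 AND x1
g2 = x1 XOR x3
g3 = g2 XOR g1 = (x1 XOR x3) XOR (x2 AND x1)
g4 = g3 XOR g1 = ((x1 XOR x3) XOR (x2 AND x1)) XOR (x2 AND x1)

((x1 XOR x3) XOR (x2 AND x1)) XOR (x2 AND x1)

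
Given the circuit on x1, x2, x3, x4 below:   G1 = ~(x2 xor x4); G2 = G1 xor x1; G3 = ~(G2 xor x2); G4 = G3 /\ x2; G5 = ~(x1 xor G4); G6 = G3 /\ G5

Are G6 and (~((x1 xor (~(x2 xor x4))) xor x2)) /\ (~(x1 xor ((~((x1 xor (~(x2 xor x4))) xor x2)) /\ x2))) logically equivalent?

Yes

G1 = ~(x2 xor x4)
G2 = G1 xor x1 = (~(x2 xor x4)) xor x1
G3 = ~(G2 xor x2) = ~(((~(x2 xor x4)) xor x1) xor x2)
G4 = G3 /\ x2 = (~(((~(x2 xor x4)) xor x1) xor x2)) /\ x2
G5 = ~(x1 xor G4) = ~(x1 xor ((~(((~(x2 xor x4)) xor x1) xor x2)) /\ x2))
G6 = G3 /\ G5 = (~(((~(x2 xor x4)) xor x1) xor x2)) /\ (~(x1 xor ((~(((~(x2 xor x4)) xor x1) xor x2)) /\ x2)))
At x1=0, x2=0, x3=0, x4=0: circuit gives 0, formula gives 0.
At x1=0, x2=0, x3=0, x4=1: circuit gives 1, formula gives 1.
Agrees on all 16 inputs.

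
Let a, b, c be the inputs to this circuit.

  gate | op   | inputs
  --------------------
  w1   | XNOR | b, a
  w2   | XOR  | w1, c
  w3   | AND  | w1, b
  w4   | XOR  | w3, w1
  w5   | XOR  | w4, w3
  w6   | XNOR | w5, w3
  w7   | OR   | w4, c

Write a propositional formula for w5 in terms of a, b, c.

w1 = b XNOR a
w3 = w1 AND b = (b XNOR a) AND b
w4 = w3 XOR w1 = ((b XNOR a) AND b) XOR (b XNOR a)
w5 = w4 XOR w3 = (((b XNOR a) AND b) XOR (b XNOR a)) XOR ((b XNOR a) AND b)

(((b XNOR a) AND b) XOR (b XNOR a)) XOR ((b XNOR a) AND b)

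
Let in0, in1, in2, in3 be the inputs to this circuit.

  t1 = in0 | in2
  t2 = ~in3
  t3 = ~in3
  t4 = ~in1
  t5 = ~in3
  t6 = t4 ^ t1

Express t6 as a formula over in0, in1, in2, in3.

~in1 ^ (in0 | in2)

t1 = in0 | in2
t4 = ~in1
t6 = t4 ^ t1 = ~in1 ^ (in0 | in2)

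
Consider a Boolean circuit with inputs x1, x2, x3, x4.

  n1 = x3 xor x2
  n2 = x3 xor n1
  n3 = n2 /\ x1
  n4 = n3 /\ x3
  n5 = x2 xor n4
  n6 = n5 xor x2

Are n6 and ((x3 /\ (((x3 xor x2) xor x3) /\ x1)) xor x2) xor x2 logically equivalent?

Yes

n1 = x3 xor x2
n2 = x3 xor n1 = x3 xor (x3 xor x2)
n3 = n2 /\ x1 = (x3 xor (x3 xor x2)) /\ x1
n4 = n3 /\ x3 = ((x3 xor (x3 xor x2)) /\ x1) /\ x3
n5 = x2 xor n4 = x2 xor (((x3 xor (x3 xor x2)) /\ x1) /\ x3)
n6 = n5 xor x2 = (x2 xor (((x3 xor (x3 xor x2)) /\ x1) /\ x3)) xor x2
At x1=0, x2=0, x3=0, x4=0: circuit gives 0, formula gives 0.
At x1=1, x2=1, x3=1, x4=0: circuit gives 1, formula gives 1.
Agrees on all 16 inputs.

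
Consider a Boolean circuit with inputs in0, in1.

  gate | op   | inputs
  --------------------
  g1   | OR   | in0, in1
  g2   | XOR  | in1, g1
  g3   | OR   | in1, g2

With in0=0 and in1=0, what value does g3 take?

0

g1 = 0 OR 0 = 0
g2 = 0 XOR 0 = 0
g3 = 0 OR 0 = 0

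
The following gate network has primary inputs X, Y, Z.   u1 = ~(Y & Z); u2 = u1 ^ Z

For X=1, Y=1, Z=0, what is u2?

u1 = ~(1 & 0) = 1
u2 = 1 ^ 0 = 1

1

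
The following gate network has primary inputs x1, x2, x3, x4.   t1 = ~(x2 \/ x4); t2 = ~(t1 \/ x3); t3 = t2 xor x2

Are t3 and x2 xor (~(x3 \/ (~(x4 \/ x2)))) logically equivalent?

t1 = ~(x2 \/ x4)
t2 = ~(t1 \/ x3) = ~((~(x2 \/ x4)) \/ x3)
t3 = t2 xor x2 = (~((~(x2 \/ x4)) \/ x3)) xor x2
At x1=0, x2=0, x3=0, x4=0: circuit gives 0, formula gives 0.
At x1=0, x2=0, x3=0, x4=1: circuit gives 1, formula gives 1.
Agrees on all 16 inputs.

Yes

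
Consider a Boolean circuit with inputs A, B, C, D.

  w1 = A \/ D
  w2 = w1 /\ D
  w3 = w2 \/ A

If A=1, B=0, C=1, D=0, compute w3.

1

w1 = 1 \/ 0 = 1
w2 = 1 /\ 0 = 0
w3 = 0 \/ 1 = 1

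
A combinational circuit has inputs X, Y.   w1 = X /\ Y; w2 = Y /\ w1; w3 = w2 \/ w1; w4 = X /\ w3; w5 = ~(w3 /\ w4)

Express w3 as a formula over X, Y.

(Y /\ (X /\ Y)) \/ (X /\ Y)

w1 = X /\ Y
w2 = Y /\ w1 = Y /\ (X /\ Y)
w3 = w2 \/ w1 = (Y /\ (X /\ Y)) \/ (X /\ Y)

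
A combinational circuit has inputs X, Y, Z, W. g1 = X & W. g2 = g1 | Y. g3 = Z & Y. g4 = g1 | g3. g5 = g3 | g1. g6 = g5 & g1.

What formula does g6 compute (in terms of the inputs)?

((Z & Y) | (X & W)) & (X & W)

g1 = X & W
g3 = Z & Y
g5 = g3 | g1 = (Z & Y) | (X & W)
g6 = g5 & g1 = ((Z & Y) | (X & W)) & (X & W)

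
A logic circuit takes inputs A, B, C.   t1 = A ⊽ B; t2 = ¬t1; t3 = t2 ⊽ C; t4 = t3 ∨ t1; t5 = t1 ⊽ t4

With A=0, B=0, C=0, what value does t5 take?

t1 = 0 ⊽ 0 = 1
t2 = ¬1 = 0
t3 = 0 ⊽ 0 = 1
t4 = 1 ∨ 1 = 1
t5 = 1 ⊽ 1 = 0

0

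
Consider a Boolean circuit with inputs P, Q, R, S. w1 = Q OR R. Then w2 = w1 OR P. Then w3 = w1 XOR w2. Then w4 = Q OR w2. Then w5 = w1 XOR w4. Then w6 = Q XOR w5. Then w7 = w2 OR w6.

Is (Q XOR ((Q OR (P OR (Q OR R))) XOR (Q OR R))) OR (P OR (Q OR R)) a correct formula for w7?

Yes

w1 = Q OR R
w2 = w1 OR P = (Q OR R) OR P
w4 = Q OR w2 = Q OR ((Q OR R) OR P)
w5 = w1 XOR w4 = (Q OR R) XOR (Q OR ((Q OR R) OR P))
w6 = Q XOR w5 = Q XOR ((Q OR R) XOR (Q OR ((Q OR R) OR P)))
w7 = w2 OR w6 = ((Q OR R) OR P) OR (Q XOR ((Q OR R) XOR (Q OR ((Q OR R) OR P))))
At P=0, Q=0, R=0, S=0: circuit gives 0, formula gives 0.
At P=0, Q=0, R=1, S=0: circuit gives 1, formula gives 1.
Agrees on all 16 inputs.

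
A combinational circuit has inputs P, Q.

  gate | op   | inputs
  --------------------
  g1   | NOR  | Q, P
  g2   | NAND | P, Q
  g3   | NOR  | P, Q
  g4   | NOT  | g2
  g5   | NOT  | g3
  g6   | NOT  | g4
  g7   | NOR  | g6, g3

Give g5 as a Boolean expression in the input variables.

g3 = P NOR Q
g5 = NOT g3 = NOT (P NOR Q)

NOT (P NOR Q)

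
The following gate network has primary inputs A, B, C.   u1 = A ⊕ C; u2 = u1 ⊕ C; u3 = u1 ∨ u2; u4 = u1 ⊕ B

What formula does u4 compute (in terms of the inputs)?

(A ⊕ C) ⊕ B

u1 = A ⊕ C
u4 = u1 ⊕ B = (A ⊕ C) ⊕ B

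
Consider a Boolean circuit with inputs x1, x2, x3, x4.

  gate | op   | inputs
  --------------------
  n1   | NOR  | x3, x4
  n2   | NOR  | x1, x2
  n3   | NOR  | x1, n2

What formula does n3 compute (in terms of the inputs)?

n2 = x1 NOR x2
n3 = x1 NOR n2 = x1 NOR (x1 NOR x2)

x1 NOR (x1 NOR x2)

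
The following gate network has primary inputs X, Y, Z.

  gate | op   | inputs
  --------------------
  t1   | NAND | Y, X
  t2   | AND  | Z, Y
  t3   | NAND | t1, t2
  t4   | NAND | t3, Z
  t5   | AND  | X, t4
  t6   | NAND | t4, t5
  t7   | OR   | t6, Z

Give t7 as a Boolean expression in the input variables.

t1 = Y NAND X
t2 = Z AND Y
t3 = t1 NAND t2 = (Y NAND X) NAND (Z AND Y)
t4 = t3 NAND Z = ((Y NAND X) NAND (Z AND Y)) NAND Z
t5 = X AND t4 = X AND (((Y NAND X) NAND (Z AND Y)) NAND Z)
t6 = t4 NAND t5 = (((Y NAND X) NAND (Z AND Y)) NAND Z) NAND (X AND (((Y NAND X) NAND (Z AND Y)) NAND Z))
t7 = t6 OR Z = ((((Y NAND X) NAND (Z AND Y)) NAND Z) NAND (X AND (((Y NAND X) NAND (Z AND Y)) NAND Z))) OR Z

((((Y NAND X) NAND (Z AND Y)) NAND Z) NAND (X AND (((Y NAND X) NAND (Z AND Y)) NAND Z))) OR Z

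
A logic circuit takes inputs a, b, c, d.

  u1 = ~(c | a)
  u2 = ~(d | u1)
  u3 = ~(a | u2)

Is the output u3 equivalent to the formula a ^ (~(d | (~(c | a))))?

u1 = ~(c | a)
u2 = ~(d | u1) = ~(d | (~(c | a)))
u3 = ~(a | u2) = ~(a | (~(d | (~(c | a)))))
At a=0, b=0, c=0, d=0: circuit gives 1, formula gives 0.

No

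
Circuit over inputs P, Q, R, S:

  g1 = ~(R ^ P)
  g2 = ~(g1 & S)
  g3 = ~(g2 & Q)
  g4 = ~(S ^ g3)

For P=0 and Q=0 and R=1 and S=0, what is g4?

0

g1 = ~(1 ^ 0) = 0
g2 = ~(0 & 0) = 1
g3 = ~(1 & 0) = 1
g4 = ~(0 ^ 1) = 0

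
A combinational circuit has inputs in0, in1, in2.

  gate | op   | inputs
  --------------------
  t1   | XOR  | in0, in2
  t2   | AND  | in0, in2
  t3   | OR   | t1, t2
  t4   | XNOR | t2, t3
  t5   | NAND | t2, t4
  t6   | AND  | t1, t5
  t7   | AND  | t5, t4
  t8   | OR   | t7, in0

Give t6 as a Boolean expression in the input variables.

(in0 XOR in2) AND ((in0 AND in2) NAND ((in0 AND in2) XNOR ((in0 XOR in2) OR (in0 AND in2))))

t1 = in0 XOR in2
t2 = in0 AND in2
t3 = t1 OR t2 = (in0 XOR in2) OR (in0 AND in2)
t4 = t2 XNOR t3 = (in0 AND in2) XNOR ((in0 XOR in2) OR (in0 AND in2))
t5 = t2 NAND t4 = (in0 AND in2) NAND ((in0 AND in2) XNOR ((in0 XOR in2) OR (in0 AND in2)))
t6 = t1 AND t5 = (in0 XOR in2) AND ((in0 AND in2) NAND ((in0 AND in2) XNOR ((in0 XOR in2) OR (in0 AND in2))))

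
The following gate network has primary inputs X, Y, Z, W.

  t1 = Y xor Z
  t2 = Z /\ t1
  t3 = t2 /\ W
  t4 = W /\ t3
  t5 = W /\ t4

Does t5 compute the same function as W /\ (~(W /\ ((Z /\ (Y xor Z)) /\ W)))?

No

t1 = Y xor Z
t2 = Z /\ t1 = Z /\ (Y xor Z)
t3 = t2 /\ W = (Z /\ (Y xor Z)) /\ W
t4 = W /\ t3 = W /\ ((Z /\ (Y xor Z)) /\ W)
t5 = W /\ t4 = W /\ (W /\ ((Z /\ (Y xor Z)) /\ W))
At X=0, Y=0, Z=0, W=1: circuit gives 0, formula gives 1.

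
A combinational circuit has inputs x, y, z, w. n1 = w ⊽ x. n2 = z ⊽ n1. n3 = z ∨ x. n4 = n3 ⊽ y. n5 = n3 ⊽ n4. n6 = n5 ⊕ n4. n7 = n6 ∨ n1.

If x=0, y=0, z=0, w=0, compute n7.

1

n1 = 0 ⊽ 0 = 1
n3 = 0 ∨ 0 = 0
n4 = 0 ⊽ 0 = 1
n5 = 0 ⊽ 1 = 0
n6 = 0 ⊕ 1 = 1
n7 = 1 ∨ 1 = 1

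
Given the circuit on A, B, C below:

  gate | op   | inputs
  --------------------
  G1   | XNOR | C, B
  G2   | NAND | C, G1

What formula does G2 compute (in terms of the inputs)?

G1 = C XNOR B
G2 = C NAND G1 = C NAND (C XNOR B)

C NAND (C XNOR B)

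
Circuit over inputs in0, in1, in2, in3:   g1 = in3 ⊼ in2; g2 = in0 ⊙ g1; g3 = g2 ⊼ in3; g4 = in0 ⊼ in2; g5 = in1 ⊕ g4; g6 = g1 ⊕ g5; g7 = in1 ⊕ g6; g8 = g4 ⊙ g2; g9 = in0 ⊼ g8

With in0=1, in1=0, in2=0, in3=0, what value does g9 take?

g1 = 0 ⊼ 0 = 1
g2 = 1 ⊙ 1 = 1
g4 = 1 ⊼ 0 = 1
g8 = 1 ⊙ 1 = 1
g9 = 1 ⊼ 1 = 0

0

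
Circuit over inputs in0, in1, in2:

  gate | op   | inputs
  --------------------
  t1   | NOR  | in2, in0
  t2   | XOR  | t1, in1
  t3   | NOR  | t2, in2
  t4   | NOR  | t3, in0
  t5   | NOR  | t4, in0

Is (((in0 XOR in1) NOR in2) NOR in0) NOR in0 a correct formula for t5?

t1 = in2 NOR in0
t2 = t1 XOR in1 = (in2 NOR in0) XOR in1
t3 = t2 NOR in2 = ((in2 NOR in0) XOR in1) NOR in2
t4 = t3 NOR in0 = (((in2 NOR in0) XOR in1) NOR in2) NOR in0
t5 = t4 NOR in0 = ((((in2 NOR in0) XOR in1) NOR in2) NOR in0) NOR in0
At in0=0, in1=0, in2=0: circuit gives 0, formula gives 1.

No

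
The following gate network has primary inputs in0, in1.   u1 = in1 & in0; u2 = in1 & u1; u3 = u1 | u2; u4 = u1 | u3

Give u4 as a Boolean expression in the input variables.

u1 = in1 & in0
u2 = in1 & u1 = in1 & (in1 & in0)
u3 = u1 | u2 = (in1 & in0) | (in1 & (in1 & in0))
u4 = u1 | u3 = (in1 & in0) | ((in1 & in0) | (in1 & (in1 & in0)))

(in1 & in0) | ((in1 & in0) | (in1 & (in1 & in0)))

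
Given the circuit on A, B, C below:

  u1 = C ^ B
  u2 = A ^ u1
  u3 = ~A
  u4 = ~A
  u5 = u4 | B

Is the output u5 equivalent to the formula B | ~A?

Yes

u4 = ~A
u5 = u4 | B = ~A | B
At A=1, B=0, C=0: circuit gives 0, formula gives 0.
At A=0, B=0, C=0: circuit gives 1, formula gives 1.
Agrees on all 8 inputs.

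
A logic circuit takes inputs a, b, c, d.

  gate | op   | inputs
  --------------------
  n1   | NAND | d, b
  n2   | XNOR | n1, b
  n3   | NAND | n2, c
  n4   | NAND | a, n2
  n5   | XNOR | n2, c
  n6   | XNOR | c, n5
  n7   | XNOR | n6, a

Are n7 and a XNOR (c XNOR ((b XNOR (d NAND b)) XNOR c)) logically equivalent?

Yes

n1 = d NAND b
n2 = n1 XNOR b = (d NAND b) XNOR b
n5 = n2 XNOR c = ((d NAND b) XNOR b) XNOR c
n6 = c XNOR n5 = c XNOR (((d NAND b) XNOR b) XNOR c)
n7 = n6 XNOR a = (c XNOR (((d NAND b) XNOR b) XNOR c)) XNOR a
At a=0, b=1, c=0, d=0: circuit gives 0, formula gives 0.
At a=0, b=0, c=0, d=0: circuit gives 1, formula gives 1.
Agrees on all 16 inputs.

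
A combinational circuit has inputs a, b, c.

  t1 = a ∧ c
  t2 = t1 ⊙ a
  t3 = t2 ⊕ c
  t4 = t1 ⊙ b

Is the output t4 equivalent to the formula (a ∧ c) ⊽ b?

No

t1 = a ∧ c
t4 = t1 ⊙ b = (a ∧ c) ⊙ b
At a=1, b=1, c=1: circuit gives 1, formula gives 0.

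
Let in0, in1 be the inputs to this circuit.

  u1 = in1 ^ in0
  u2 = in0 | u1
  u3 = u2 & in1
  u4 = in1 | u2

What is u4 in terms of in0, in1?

in1 | (in0 | (in1 ^ in0))

u1 = in1 ^ in0
u2 = in0 | u1 = in0 | (in1 ^ in0)
u4 = in1 | u2 = in1 | (in0 | (in1 ^ in0))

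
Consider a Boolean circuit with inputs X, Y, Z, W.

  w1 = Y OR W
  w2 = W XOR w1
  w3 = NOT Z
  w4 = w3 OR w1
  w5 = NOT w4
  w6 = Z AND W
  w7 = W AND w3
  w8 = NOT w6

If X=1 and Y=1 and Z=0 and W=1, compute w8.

w6 = 0 AND 1 = 0
w8 = NOT 0 = 1

1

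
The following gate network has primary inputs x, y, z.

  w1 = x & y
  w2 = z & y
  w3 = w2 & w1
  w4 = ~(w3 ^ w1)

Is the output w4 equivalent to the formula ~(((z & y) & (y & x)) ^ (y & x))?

Yes

w1 = x & y
w2 = z & y
w3 = w2 & w1 = (z & y) & (x & y)
w4 = ~(w3 ^ w1) = ~(((z & y) & (x & y)) ^ (x & y))
At x=1, y=1, z=0: circuit gives 0, formula gives 0.
At x=0, y=0, z=0: circuit gives 1, formula gives 1.
Agrees on all 8 inputs.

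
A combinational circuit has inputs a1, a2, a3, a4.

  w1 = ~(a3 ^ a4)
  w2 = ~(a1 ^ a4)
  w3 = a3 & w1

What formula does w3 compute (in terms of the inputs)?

w1 = ~(a3 ^ a4)
w3 = a3 & w1 = a3 & (~(a3 ^ a4))

a3 & (~(a3 ^ a4))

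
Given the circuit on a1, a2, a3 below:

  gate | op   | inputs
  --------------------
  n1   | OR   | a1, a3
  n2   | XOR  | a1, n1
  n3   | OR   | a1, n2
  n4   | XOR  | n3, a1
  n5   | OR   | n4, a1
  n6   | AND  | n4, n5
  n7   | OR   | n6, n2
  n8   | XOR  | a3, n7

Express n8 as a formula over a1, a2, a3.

a3 XOR ((((a1 OR (a1 XOR (a1 OR a3))) XOR a1) AND (((a1 OR (a1 XOR (a1 OR a3))) XOR a1) OR a1)) OR (a1 XOR (a1 OR a3)))

n1 = a1 OR a3
n2 = a1 XOR n1 = a1 XOR (a1 OR a3)
n3 = a1 OR n2 = a1 OR (a1 XOR (a1 OR a3))
n4 = n3 XOR a1 = (a1 OR (a1 XOR (a1 OR a3))) XOR a1
n5 = n4 OR a1 = ((a1 OR (a1 XOR (a1 OR a3))) XOR a1) OR a1
n6 = n4 AND n5 = ((a1 OR (a1 XOR (a1 OR a3))) XOR a1) AND (((a1 OR (a1 XOR (a1 OR a3))) XOR a1) OR a1)
n7 = n6 OR n2 = (((a1 OR (a1 XOR (a1 OR a3))) XOR a1) AND (((a1 OR (a1 XOR (a1 OR a3))) XOR a1) OR a1)) OR (a1 XOR (a1 OR a3))
n8 = a3 XOR n7 = a3 XOR ((((a1 OR (a1 XOR (a1 OR a3))) XOR a1) AND (((a1 OR (a1 XOR (a1 OR a3))) XOR a1) OR a1)) OR (a1 XOR (a1 OR a3)))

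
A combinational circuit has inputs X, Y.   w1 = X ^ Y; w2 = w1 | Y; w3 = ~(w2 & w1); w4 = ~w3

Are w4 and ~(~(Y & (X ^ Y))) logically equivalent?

No

w1 = X ^ Y
w2 = w1 | Y = (X ^ Y) | Y
w3 = ~(w2 & w1) = ~(((X ^ Y) | Y) & (X ^ Y))
w4 = ~w3 = ~(~(((X ^ Y) | Y) & (X ^ Y)))
At X=1, Y=0: circuit gives 1, formula gives 0.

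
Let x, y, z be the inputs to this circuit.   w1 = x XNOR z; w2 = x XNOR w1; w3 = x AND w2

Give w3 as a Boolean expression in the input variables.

w1 = x XNOR z
w2 = x XNOR w1 = x XNOR (x XNOR z)
w3 = x AND w2 = x AND (x XNOR (x XNOR z))

x AND (x XNOR (x XNOR z))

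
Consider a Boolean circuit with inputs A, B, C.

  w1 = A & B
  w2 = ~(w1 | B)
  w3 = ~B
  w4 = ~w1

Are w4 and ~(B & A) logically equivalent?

w1 = A & B
w4 = ~w1 = ~(A & B)
At A=1, B=1, C=0: circuit gives 0, formula gives 0.
At A=0, B=0, C=0: circuit gives 1, formula gives 1.
Agrees on all 8 inputs.

Yes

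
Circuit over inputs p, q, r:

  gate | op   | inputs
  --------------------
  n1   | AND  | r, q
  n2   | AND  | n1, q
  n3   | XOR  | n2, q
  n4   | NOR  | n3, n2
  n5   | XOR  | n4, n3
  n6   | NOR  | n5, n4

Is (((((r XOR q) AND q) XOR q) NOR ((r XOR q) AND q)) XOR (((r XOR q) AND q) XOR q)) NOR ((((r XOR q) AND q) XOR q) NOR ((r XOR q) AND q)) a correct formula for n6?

n1 = r AND q
n2 = n1 AND q = (r AND q) AND q
n3 = n2 XOR q = ((r AND q) AND q) XOR q
n4 = n3 NOR n2 = (((r AND q) AND q) XOR q) NOR ((r AND q) AND q)
n5 = n4 XOR n3 = ((((r AND q) AND q) XOR q) NOR ((r AND q) AND q)) XOR (((r AND q) AND q) XOR q)
n6 = n5 NOR n4 = (((((r AND q) AND q) XOR q) NOR ((r AND q) AND q)) XOR (((r AND q) AND q) XOR q)) NOR ((((r AND q) AND q) XOR q) NOR ((r AND q) AND q))
At p=0, q=1, r=0: circuit gives 0, formula gives 1.

No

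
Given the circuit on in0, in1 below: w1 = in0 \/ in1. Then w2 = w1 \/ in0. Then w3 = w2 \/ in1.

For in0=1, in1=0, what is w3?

1

w1 = 1 \/ 0 = 1
w2 = 1 \/ 1 = 1
w3 = 1 \/ 0 = 1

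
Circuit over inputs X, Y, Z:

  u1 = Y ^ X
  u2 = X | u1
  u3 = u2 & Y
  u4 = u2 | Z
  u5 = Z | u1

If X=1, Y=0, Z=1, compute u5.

u1 = 0 ^ 1 = 1
u5 = 1 | 1 = 1

1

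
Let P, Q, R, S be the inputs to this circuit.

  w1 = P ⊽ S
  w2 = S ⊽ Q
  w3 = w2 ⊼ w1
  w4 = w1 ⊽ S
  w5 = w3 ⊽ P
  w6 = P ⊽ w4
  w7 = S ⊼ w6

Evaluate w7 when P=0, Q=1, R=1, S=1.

0

w1 = 0 ⊽ 1 = 0
w4 = 0 ⊽ 1 = 0
w6 = 0 ⊽ 0 = 1
w7 = 1 ⊼ 1 = 0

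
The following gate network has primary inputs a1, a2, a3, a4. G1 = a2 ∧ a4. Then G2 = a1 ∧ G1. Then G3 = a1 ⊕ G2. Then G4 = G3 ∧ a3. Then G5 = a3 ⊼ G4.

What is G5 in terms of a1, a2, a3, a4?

a3 ⊼ ((a1 ⊕ (a1 ∧ (a2 ∧ a4))) ∧ a3)

G1 = a2 ∧ a4
G2 = a1 ∧ G1 = a1 ∧ (a2 ∧ a4)
G3 = a1 ⊕ G2 = a1 ⊕ (a1 ∧ (a2 ∧ a4))
G4 = G3 ∧ a3 = (a1 ⊕ (a1 ∧ (a2 ∧ a4))) ∧ a3
G5 = a3 ⊼ G4 = a3 ⊼ ((a1 ⊕ (a1 ∧ (a2 ∧ a4))) ∧ a3)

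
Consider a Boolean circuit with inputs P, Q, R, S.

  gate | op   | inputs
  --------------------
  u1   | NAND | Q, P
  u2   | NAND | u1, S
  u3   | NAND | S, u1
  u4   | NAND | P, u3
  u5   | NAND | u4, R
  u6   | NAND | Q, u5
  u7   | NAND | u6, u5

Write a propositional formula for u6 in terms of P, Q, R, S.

Q NAND ((P NAND (S NAND (Q NAND P))) NAND R)

u1 = Q NAND P
u3 = S NAND u1 = S NAND (Q NAND P)
u4 = P NAND u3 = P NAND (S NAND (Q NAND P))
u5 = u4 NAND R = (P NAND (S NAND (Q NAND P))) NAND R
u6 = Q NAND u5 = Q NAND ((P NAND (S NAND (Q NAND P))) NAND R)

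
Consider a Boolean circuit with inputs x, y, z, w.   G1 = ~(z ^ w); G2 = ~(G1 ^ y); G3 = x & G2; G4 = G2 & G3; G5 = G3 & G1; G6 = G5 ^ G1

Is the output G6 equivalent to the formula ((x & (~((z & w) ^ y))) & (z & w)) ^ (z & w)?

No

G1 = ~(z ^ w)
G2 = ~(G1 ^ y) = ~((~(z ^ w)) ^ y)
G3 = x & G2 = x & (~((~(z ^ w)) ^ y))
G5 = G3 & G1 = (x & (~((~(z ^ w)) ^ y))) & (~(z ^ w))
G6 = G5 ^ G1 = ((x & (~((~(z ^ w)) ^ y))) & (~(z ^ w))) ^ (~(z ^ w))
At x=0, y=0, z=0, w=0: circuit gives 1, formula gives 0.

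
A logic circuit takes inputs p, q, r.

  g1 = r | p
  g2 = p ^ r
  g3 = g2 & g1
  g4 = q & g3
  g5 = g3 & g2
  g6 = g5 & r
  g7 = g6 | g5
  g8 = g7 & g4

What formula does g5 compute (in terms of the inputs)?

g1 = r | p
g2 = p ^ r
g3 = g2 & g1 = (p ^ r) & (r | p)
g5 = g3 & g2 = ((p ^ r) & (r | p)) & (p ^ r)

((p ^ r) & (r | p)) & (p ^ r)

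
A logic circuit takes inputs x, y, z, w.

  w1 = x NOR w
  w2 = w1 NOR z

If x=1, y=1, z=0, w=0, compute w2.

w1 = 1 NOR 0 = 0
w2 = 0 NOR 0 = 1

1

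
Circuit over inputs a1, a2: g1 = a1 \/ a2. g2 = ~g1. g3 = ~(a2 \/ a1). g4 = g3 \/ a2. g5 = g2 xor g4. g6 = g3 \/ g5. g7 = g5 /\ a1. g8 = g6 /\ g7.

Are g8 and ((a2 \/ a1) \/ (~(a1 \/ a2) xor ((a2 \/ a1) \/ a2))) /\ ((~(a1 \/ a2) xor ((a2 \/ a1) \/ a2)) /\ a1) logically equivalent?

No

g1 = a1 \/ a2
g2 = ~g1 = ~(a1 \/ a2)
g3 = ~(a2 \/ a1)
g4 = g3 \/ a2 = (~(a2 \/ a1)) \/ a2
g5 = g2 xor g4 = ~(a1 \/ a2) xor ((~(a2 \/ a1)) \/ a2)
g6 = g3 \/ g5 = (~(a2 \/ a1)) \/ (~(a1 \/ a2) xor ((~(a2 \/ a1)) \/ a2))
g7 = g5 /\ a1 = (~(a1 \/ a2) xor ((~(a2 \/ a1)) \/ a2)) /\ a1
g8 = g6 /\ g7 = ((~(a2 \/ a1)) \/ (~(a1 \/ a2) xor ((~(a2 \/ a1)) \/ a2))) /\ ((~(a1 \/ a2) xor ((~(a2 \/ a1)) \/ a2)) /\ a1)
At a1=1, a2=0: circuit gives 0, formula gives 1.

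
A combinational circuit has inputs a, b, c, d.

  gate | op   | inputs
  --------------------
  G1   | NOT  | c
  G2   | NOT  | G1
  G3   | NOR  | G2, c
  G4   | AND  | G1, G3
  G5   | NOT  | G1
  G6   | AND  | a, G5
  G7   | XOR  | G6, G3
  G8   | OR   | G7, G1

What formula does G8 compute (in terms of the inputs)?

G1 = NOT c
G2 = NOT G1 = NOT NOT c
G3 = G2 NOR c = NOT NOT c NOR c
G5 = NOT G1 = NOT NOT c
G6 = a AND G5 = a AND NOT NOT c
G7 = G6 XOR G3 = (a AND NOT NOT c) XOR (NOT NOT c NOR c)
G8 = G7 OR G1 = ((a AND NOT NOT c) XOR (NOT NOT c NOR c)) OR NOT c

((a AND NOT NOT c) XOR (NOT NOT c NOR c)) OR NOT c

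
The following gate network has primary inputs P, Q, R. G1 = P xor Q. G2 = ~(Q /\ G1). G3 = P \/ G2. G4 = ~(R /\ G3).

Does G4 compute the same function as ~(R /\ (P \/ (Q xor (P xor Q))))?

G1 = P xor Q
G2 = ~(Q /\ G1) = ~(Q /\ (P xor Q))
G3 = P \/ G2 = P \/ (~(Q /\ (P xor Q)))
G4 = ~(R /\ G3) = ~(R /\ (P \/ (~(Q /\ (P xor Q)))))
At P=0, Q=0, R=1: circuit gives 0, formula gives 1.

No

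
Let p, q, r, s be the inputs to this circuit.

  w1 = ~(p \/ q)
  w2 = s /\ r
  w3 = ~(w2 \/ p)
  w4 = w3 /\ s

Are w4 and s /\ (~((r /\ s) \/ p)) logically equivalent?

w2 = s /\ r
w3 = ~(w2 \/ p) = ~((s /\ r) \/ p)
w4 = w3 /\ s = (~((s /\ r) \/ p)) /\ s
At p=0, q=0, r=0, s=0: circuit gives 0, formula gives 0.
At p=0, q=0, r=0, s=1: circuit gives 1, formula gives 1.
Agrees on all 16 inputs.

Yes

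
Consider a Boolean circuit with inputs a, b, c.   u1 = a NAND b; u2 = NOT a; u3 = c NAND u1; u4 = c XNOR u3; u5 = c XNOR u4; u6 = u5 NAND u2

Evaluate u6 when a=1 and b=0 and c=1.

u1 = 1 NAND 0 = 1
u2 = NOT 1 = 0
u3 = 1 NAND 1 = 0
u4 = 1 XNOR 0 = 0
u5 = 1 XNOR 0 = 0
u6 = 0 NAND 0 = 1

1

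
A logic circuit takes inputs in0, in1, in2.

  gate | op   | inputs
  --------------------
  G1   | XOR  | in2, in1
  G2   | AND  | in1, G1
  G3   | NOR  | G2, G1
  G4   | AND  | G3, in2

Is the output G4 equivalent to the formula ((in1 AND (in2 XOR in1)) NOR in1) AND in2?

No

G1 = in2 XOR in1
G2 = in1 AND G1 = in1 AND (in2 XOR in1)
G3 = G2 NOR G1 = (in1 AND (in2 XOR in1)) NOR (in2 XOR in1)
G4 = G3 AND in2 = ((in1 AND (in2 XOR in1)) NOR (in2 XOR in1)) AND in2
At in0=0, in1=0, in2=1: circuit gives 0, formula gives 1.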